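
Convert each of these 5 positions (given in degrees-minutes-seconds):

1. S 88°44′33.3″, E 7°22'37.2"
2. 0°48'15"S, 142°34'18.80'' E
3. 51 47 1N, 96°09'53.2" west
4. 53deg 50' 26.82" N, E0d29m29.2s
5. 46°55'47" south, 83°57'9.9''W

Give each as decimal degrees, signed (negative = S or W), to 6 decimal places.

Point 1:
  Lat: 44′ + 33.3″ = 44.55500′; 88 + 44.55500/60 = 88.7425833
  S → negative
  Lon: 22′ + 37.2″ = 22.62000′; 7 + 22.62000/60 = 7.3770000
  E → positive
Point 2:
  Lat: 48′ + 15″ = 48.25000′; 0 + 48.25000/60 = 0.8041667
  hemisphere S, so the sign is −
  λ: 34′ + 18.8″ = 34.31333′; 142 + 34.31333/60 = 142.5718889
  E ⇒ keep positive
Point 3:
  Latitude: 51° + 47/60 + 1/3600 = 51 + 0.783333 + 0.000278 = 51.7836111
  N ⇒ keep positive
  Longitude: 96° + 9/60 + 53.2/3600 = 96 + 0.150000 + 0.014778 = 96.1647778
  hemisphere W, so the sign is −
Point 4:
  Lat: 50′ + 26.82″ = 50.44700′; 53 + 50.44700/60 = 53.8407833
  N ⇒ keep positive
  Longitude: 0° + 29/60 + 29.2/3600 = 0 + 0.483333 + 0.008111 = 0.4914444
  E → positive
Point 5:
  φ: 46° + 55/60 + 47/3600 = 46 + 0.916667 + 0.013056 = 46.9297222
  hemisphere S, so the sign is −
  λ: 83° + 57/60 + 9.9/3600 = 83 + 0.950000 + 0.002750 = 83.9527500
  W → negative

1. -88.742583, 7.377000
2. -0.804167, 142.571889
3. 51.783611, -96.164778
4. 53.840783, 0.491444
5. -46.929722, -83.952750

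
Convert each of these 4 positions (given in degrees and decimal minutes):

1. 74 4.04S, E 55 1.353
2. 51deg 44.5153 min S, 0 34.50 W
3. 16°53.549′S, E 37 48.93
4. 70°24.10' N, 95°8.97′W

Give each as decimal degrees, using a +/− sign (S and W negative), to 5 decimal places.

1. -74.06733, 55.02255
2. -51.74192, -0.57500
3. -16.89248, 37.81550
4. 70.40167, -95.14950

Point 1:
  φ: 74 + 4.04/60 = 74.067333
  hemisphere S, so the sign is −
  Lon: 55 + 1.353/60 = 55.022550
  E ⇒ keep positive
Point 2:
  φ: 44.5153′ = 0.741922°; total 51.741922
  S ⇒ negate
  Longitude: 0 + 34.5/60 = 0.575000
  hemisphere W, so the sign is −
Point 3:
  Latitude: 53.549′ = 0.892483°; total 16.892483
  S ⇒ negate
  Longitude: 37 + 48.93/60 = 37.815500
  E → positive
Point 4:
  Latitude: 70 + 24.1/60 = 70.401667
  N → positive
  Longitude: 8.97′ = 0.149500°; total 95.149500
  hemisphere W, so the sign is −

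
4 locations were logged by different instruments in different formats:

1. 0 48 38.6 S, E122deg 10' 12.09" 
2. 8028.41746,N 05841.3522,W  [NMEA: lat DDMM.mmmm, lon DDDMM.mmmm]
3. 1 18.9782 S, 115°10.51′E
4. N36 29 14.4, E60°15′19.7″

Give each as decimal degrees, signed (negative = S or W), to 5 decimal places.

Point 1:
  φ: 0 + 48/60 + 38.6/3600 = 0.810722
  S ⇒ negate
  Lon: 122° + 10/60 + 12.09/3600 = 122 + 0.166667 + 0.003358 = 122.170025
  E → positive
Point 2:
  φ: degrees = first 2 digits = 80, minutes = 28.41746; 80 + 28.41746/60 = 80.473624
  N ⇒ keep positive
  Longitude: split at 3 digits → 058° and 41.3522′; 58 + 41.3522/60 = 58.689203
  hemisphere W, so the sign is −
Point 3:
  Lat: 18.9782′ = 0.316303°; total 1.316303
  S ⇒ negate
  Lon: 115 + 10.51/60 = 115.175167
  E ⇒ keep positive
Point 4:
  Latitude: 36 + 29/60 + 14.4/3600 = 36.487333
  N → positive
  Longitude: 15′ + 19.7″ = 15.32833′; 60 + 15.32833/60 = 60.255472
  E → positive

1. -0.81072, 122.17003
2. 80.47362, -58.68920
3. -1.31630, 115.17517
4. 36.48733, 60.25547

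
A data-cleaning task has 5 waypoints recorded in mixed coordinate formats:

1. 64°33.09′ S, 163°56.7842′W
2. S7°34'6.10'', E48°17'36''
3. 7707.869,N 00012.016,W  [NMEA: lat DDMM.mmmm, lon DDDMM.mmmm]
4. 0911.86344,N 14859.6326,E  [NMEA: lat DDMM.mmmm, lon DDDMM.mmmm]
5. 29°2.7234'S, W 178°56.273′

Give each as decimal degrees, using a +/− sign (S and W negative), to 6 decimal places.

1. -64.551500, -163.946403
2. -7.568361, 48.293333
3. 77.131150, -0.200267
4. 9.197724, 148.993877
5. -29.045390, -178.937883

Point 1:
  Lat: 33.09′ = 0.551500°; total 64.5515000
  S → negative
  Lon: 163 + 56.7842/60 = 163.9464033
  hemisphere W, so the sign is −
Point 2:
  φ: 34′ + 6.1″ = 34.10167′; 7 + 34.10167/60 = 7.5683611
  S → negative
  λ: 48° + 17/60 + 36/3600 = 48 + 0.283333 + 0.010000 = 48.2933333
  E → positive
Point 3:
  Lat: degrees = first 2 digits = 77, minutes = 7.869; 77 + 7.869/60 = 77.1311500
  N → positive
  Longitude: degrees = first 3 digits = 0, minutes = 12.016; 0 + 12.016/60 = 0.2002667
  hemisphere W, so the sign is −
Point 4:
  Lat: degrees = first 2 digits = 9, minutes = 11.86344; 9 + 11.86344/60 = 9.1977240
  N ⇒ keep positive
  Lon: degrees = first 3 digits = 148, minutes = 59.6326; 148 + 59.6326/60 = 148.9938767
  E ⇒ keep positive
Point 5:
  φ: 29 + 2.7234/60 = 29.0453900
  S ⇒ negate
  Longitude: 56.273′ = 0.937883°; total 178.9378833
  hemisphere W, so the sign is −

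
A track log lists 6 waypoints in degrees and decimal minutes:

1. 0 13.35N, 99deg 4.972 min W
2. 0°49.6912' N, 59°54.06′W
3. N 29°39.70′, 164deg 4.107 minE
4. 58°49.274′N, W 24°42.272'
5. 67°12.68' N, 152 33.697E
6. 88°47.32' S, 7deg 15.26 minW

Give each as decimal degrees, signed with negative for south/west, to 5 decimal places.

Point 1:
  φ: 0 + 13.35/60 = 0.222500
  N ⇒ keep positive
  λ: 99 + 4.972/60 = 99.082867
  W ⇒ negate
Point 2:
  Latitude: 49.6912′ = 0.828187°; total 0.828187
  N → positive
  Longitude: 59 + 54.06/60 = 59.901000
  W → negative
Point 3:
  φ: 29 + 39.7/60 = 29.661667
  N ⇒ keep positive
  Lon: 4.107′ = 0.068450°; total 164.068450
  E ⇒ keep positive
Point 4:
  φ: 58 + 49.274/60 = 58.821233
  N → positive
  λ: 24 + 42.272/60 = 24.704533
  hemisphere W, so the sign is −
Point 5:
  Lat: 12.68′ = 0.211333°; total 67.211333
  N ⇒ keep positive
  Longitude: 33.697′ = 0.561617°; total 152.561617
  E → positive
Point 6:
  Lat: 47.32′ = 0.788667°; total 88.788667
  S → negative
  Lon: 15.26′ = 0.254333°; total 7.254333
  W ⇒ negate

1. 0.22250, -99.08287
2. 0.82819, -59.90100
3. 29.66167, 164.06845
4. 58.82123, -24.70453
5. 67.21133, 152.56162
6. -88.78867, -7.25433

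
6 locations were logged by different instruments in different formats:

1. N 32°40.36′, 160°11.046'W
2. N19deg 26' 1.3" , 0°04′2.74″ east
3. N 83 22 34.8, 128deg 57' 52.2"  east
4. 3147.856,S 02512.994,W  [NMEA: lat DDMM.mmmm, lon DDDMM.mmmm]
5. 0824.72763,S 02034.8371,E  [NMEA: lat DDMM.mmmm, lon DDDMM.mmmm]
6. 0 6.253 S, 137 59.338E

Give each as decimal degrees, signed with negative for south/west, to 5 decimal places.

1. 32.67267, -160.18410
2. 19.43369, 0.06743
3. 83.37633, 128.96450
4. -31.79760, -25.21657
5. -8.41213, 20.58062
6. -0.10422, 137.98897

Point 1:
  φ: 40.36′ = 0.672667°; total 32.672667
  N → positive
  Lon: 160 + 11.046/60 = 160.184100
  W ⇒ negate
Point 2:
  φ: 19° + 26/60 + 1.3/3600 = 19 + 0.433333 + 0.000361 = 19.433694
  N → positive
  λ: 0 + 4/60 + 2.74/3600 = 0.067428
  E ⇒ keep positive
Point 3:
  Latitude: 83 + 22/60 + 34.8/3600 = 83.376333
  N → positive
  Longitude: 128° + 57/60 + 52.2/3600 = 128 + 0.950000 + 0.014500 = 128.964500
  E ⇒ keep positive
Point 4:
  Latitude: split at 2 digits → 31° and 47.856′; 31 + 47.856/60 = 31.797600
  hemisphere S, so the sign is −
  Longitude: degrees = first 3 digits = 25, minutes = 12.994; 25 + 12.994/60 = 25.216567
  hemisphere W, so the sign is −
Point 5:
  φ: degrees = first 2 digits = 8, minutes = 24.72763; 8 + 24.72763/60 = 8.412127
  S ⇒ negate
  λ: split at 3 digits → 020° and 34.8371′; 20 + 34.8371/60 = 20.580618
  E → positive
Point 6:
  φ: 6.253′ = 0.104217°; total 0.104217
  hemisphere S, so the sign is −
  λ: 59.338′ = 0.988967°; total 137.988967
  E → positive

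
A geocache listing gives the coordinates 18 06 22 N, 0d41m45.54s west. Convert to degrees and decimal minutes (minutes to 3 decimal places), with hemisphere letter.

18° 6.367′ N, 0° 41.759′ W

φ: seconds/60 = 0.36667; minutes = 6 + 0.36667 = 6.36667
Longitude: 41 + 45.54/60 = 41.75900′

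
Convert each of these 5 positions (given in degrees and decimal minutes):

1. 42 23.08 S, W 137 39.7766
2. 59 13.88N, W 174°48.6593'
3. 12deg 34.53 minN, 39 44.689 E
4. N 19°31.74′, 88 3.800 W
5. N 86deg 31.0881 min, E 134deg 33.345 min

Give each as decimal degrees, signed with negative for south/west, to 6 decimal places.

Point 1:
  Lat: 42 + 23.08/60 = 42.3846667
  S ⇒ negate
  Longitude: 137 + 39.7766/60 = 137.6629433
  hemisphere W, so the sign is −
Point 2:
  Latitude: 59 + 13.88/60 = 59.2313333
  N ⇒ keep positive
  λ: 174 + 48.6593/60 = 174.8109883
  hemisphere W, so the sign is −
Point 3:
  Lat: 34.53′ = 0.575500°; total 12.5755000
  N → positive
  Longitude: 44.689′ = 0.744817°; total 39.7448167
  E ⇒ keep positive
Point 4:
  Latitude: 31.74′ = 0.529000°; total 19.5290000
  N ⇒ keep positive
  λ: 88 + 3.8/60 = 88.0633333
  hemisphere W, so the sign is −
Point 5:
  Lat: 31.0881′ = 0.518135°; total 86.5181350
  N → positive
  Lon: 134 + 33.345/60 = 134.5557500
  E → positive

1. -42.384667, -137.662943
2. 59.231333, -174.810988
3. 12.575500, 39.744817
4. 19.529000, -88.063333
5. 86.518135, 134.555750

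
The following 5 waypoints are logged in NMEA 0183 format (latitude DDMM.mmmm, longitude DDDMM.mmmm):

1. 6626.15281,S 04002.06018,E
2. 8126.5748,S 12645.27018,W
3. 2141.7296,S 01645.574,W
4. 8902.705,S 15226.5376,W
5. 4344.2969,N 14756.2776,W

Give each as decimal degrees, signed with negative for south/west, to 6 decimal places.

1. -66.435880, 40.034336
2. -81.442913, -126.754503
3. -21.695493, -16.759567
4. -89.045083, -152.442293
5. 43.738282, -147.937960

Point 1:
  Lat: split at 2 digits → 66° and 26.15281′; 66 + 26.15281/60 = 66.4358802
  S → negative
  Lon: split at 3 digits → 040° and 2.06018′; 40 + 2.06018/60 = 40.0343363
  E ⇒ keep positive
Point 2:
  Lat: degrees = first 2 digits = 81, minutes = 26.5748; 81 + 26.5748/60 = 81.4429133
  hemisphere S, so the sign is −
  λ: degrees = first 3 digits = 126, minutes = 45.27018; 126 + 45.27018/60 = 126.7545030
  hemisphere W, so the sign is −
Point 3:
  Lat: degrees = first 2 digits = 21, minutes = 41.7296; 21 + 41.7296/60 = 21.6954933
  S → negative
  Longitude: split at 3 digits → 016° and 45.574′; 16 + 45.574/60 = 16.7595667
  hemisphere W, so the sign is −
Point 4:
  Latitude: split at 2 digits → 89° and 2.705′; 89 + 2.705/60 = 89.0450833
  S → negative
  λ: split at 3 digits → 152° and 26.5376′; 152 + 26.5376/60 = 152.4422933
  W ⇒ negate
Point 5:
  Lat: split at 2 digits → 43° and 44.2969′; 43 + 44.2969/60 = 43.7382817
  N → positive
  Lon: degrees = first 3 digits = 147, minutes = 56.2776; 147 + 56.2776/60 = 147.9379600
  W → negative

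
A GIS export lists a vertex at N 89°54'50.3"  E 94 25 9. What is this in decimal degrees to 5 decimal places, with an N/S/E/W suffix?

Lat: 89 + 54/60 + 50.3/3600 = 89.913972
Lon: 94° + 25/60 + 9/3600 = 94 + 0.416667 + 0.002500 = 94.419167

89.91397° N, 94.41917° E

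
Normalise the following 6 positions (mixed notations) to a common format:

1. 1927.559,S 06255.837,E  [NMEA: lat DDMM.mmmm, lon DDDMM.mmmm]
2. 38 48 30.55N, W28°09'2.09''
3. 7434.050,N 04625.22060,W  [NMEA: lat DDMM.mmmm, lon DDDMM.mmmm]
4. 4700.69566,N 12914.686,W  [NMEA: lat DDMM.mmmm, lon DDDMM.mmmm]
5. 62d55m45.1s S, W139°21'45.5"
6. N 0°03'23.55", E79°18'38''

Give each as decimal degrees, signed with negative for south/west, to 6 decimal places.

1. -19.459317, 62.930617
2. 38.808486, -28.150581
3. 74.567500, -46.420343
4. 47.011594, -129.244767
5. -62.929194, -139.362639
6. 0.056542, 79.310556

Point 1:
  φ: degrees = first 2 digits = 19, minutes = 27.559; 19 + 27.559/60 = 19.4593167
  hemisphere S, so the sign is −
  λ: degrees = first 3 digits = 62, minutes = 55.837; 62 + 55.837/60 = 62.9306167
  E ⇒ keep positive
Point 2:
  Latitude: 48′ + 30.55″ = 48.50917′; 38 + 48.50917/60 = 38.8084861
  N → positive
  Longitude: 9′ + 2.09″ = 9.03483′; 28 + 9.03483/60 = 28.1505806
  hemisphere W, so the sign is −
Point 3:
  Lat: degrees = first 2 digits = 74, minutes = 34.05; 74 + 34.05/60 = 74.5675000
  N ⇒ keep positive
  Lon: degrees = first 3 digits = 46, minutes = 25.2206; 46 + 25.2206/60 = 46.4203433
  hemisphere W, so the sign is −
Point 4:
  φ: degrees = first 2 digits = 47, minutes = 0.69566; 47 + 0.69566/60 = 47.0115943
  N ⇒ keep positive
  Lon: degrees = first 3 digits = 129, minutes = 14.686; 129 + 14.686/60 = 129.2447667
  W ⇒ negate
Point 5:
  φ: 62 + 55/60 + 45.1/3600 = 62.9291944
  S → negative
  Longitude: 139 + 21/60 + 45.5/3600 = 139.3626389
  hemisphere W, so the sign is −
Point 6:
  Latitude: 0 + 3/60 + 23.55/3600 = 0.0565417
  N ⇒ keep positive
  λ: 79° + 18/60 + 38/3600 = 79 + 0.300000 + 0.010556 = 79.3105556
  E → positive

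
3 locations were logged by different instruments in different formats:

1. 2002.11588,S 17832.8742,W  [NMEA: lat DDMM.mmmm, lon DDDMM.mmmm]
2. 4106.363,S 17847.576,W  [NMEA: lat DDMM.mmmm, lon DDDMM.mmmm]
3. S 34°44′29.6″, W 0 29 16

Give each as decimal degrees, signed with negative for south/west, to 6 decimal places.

Point 1:
  Latitude: degrees = first 2 digits = 20, minutes = 2.11588; 20 + 2.11588/60 = 20.0352647
  S ⇒ negate
  λ: split at 3 digits → 178° and 32.8742′; 178 + 32.8742/60 = 178.5479033
  W → negative
Point 2:
  φ: split at 2 digits → 41° and 6.363′; 41 + 6.363/60 = 41.1060500
  S → negative
  Lon: degrees = first 3 digits = 178, minutes = 47.576; 178 + 47.576/60 = 178.7929333
  W → negative
Point 3:
  Latitude: 34 + 44/60 + 29.6/3600 = 34.7415556
  S → negative
  λ: 0° + 29/60 + 16/3600 = 0 + 0.483333 + 0.004444 = 0.4877778
  hemisphere W, so the sign is −

1. -20.035265, -178.547903
2. -41.106050, -178.792933
3. -34.741556, -0.487778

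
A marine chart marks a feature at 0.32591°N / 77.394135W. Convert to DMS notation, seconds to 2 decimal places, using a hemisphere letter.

0°19′33.28″ N, 77°23′38.89″ W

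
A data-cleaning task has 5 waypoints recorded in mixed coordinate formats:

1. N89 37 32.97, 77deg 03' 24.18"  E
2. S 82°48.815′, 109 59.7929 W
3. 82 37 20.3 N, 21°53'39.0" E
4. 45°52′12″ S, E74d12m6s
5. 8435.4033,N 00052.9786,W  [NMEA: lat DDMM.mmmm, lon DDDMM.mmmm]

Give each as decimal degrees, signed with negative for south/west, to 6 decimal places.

1. 89.625825, 77.056717
2. -82.813583, -109.996548
3. 82.622306, 21.894167
4. -45.870000, 74.201667
5. 84.590055, -0.882977

Point 1:
  Lat: 89° + 37/60 + 32.97/3600 = 89 + 0.616667 + 0.009158 = 89.6258250
  N ⇒ keep positive
  Lon: 3′ + 24.18″ = 3.40300′; 77 + 3.40300/60 = 77.0567167
  E ⇒ keep positive
Point 2:
  Latitude: 48.815′ = 0.813583°; total 82.8135833
  hemisphere S, so the sign is −
  Longitude: 59.7929′ = 0.996548°; total 109.9965483
  W ⇒ negate
Point 3:
  Lat: 82° + 37/60 + 20.3/3600 = 82 + 0.616667 + 0.005639 = 82.6223056
  N → positive
  λ: 53′ + 39″ = 53.65000′; 21 + 53.65000/60 = 21.8941667
  E ⇒ keep positive
Point 4:
  Lat: 45 + 52/60 + 12/3600 = 45.8700000
  S ⇒ negate
  Lon: 74° + 12/60 + 6/3600 = 74 + 0.200000 + 0.001667 = 74.2016667
  E → positive
Point 5:
  Latitude: split at 2 digits → 84° and 35.4033′; 84 + 35.4033/60 = 84.5900550
  N → positive
  Lon: split at 3 digits → 000° and 52.9786′; 0 + 52.9786/60 = 0.8829767
  hemisphere W, so the sign is −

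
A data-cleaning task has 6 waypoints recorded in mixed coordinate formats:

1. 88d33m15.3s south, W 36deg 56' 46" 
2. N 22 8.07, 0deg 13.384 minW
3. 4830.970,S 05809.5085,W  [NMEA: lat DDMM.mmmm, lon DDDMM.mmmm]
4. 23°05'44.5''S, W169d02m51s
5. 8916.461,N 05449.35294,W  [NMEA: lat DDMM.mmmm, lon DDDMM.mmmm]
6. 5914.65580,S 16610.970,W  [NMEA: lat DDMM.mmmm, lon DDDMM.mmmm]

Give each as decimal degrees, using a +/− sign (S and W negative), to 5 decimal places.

Point 1:
  Lat: 88° + 33/60 + 15.3/3600 = 88 + 0.550000 + 0.004250 = 88.554250
  S → negative
  λ: 36° + 56/60 + 46/3600 = 36 + 0.933333 + 0.012778 = 36.946111
  W ⇒ negate
Point 2:
  Lat: 8.07′ = 0.134500°; total 22.134500
  N → positive
  Longitude: 13.384′ = 0.223067°; total 0.223067
  hemisphere W, so the sign is −
Point 3:
  φ: degrees = first 2 digits = 48, minutes = 30.97; 48 + 30.97/60 = 48.516167
  S → negative
  λ: degrees = first 3 digits = 58, minutes = 9.5085; 58 + 9.5085/60 = 58.158475
  W ⇒ negate
Point 4:
  φ: 5′ + 44.5″ = 5.74167′; 23 + 5.74167/60 = 23.095694
  S → negative
  Lon: 169° + 2/60 + 51/3600 = 169 + 0.033333 + 0.014167 = 169.047500
  hemisphere W, so the sign is −
Point 5:
  Lat: degrees = first 2 digits = 89, minutes = 16.461; 89 + 16.461/60 = 89.274350
  N → positive
  λ: split at 3 digits → 054° and 49.35294′; 54 + 49.35294/60 = 54.822549
  hemisphere W, so the sign is −
Point 6:
  Latitude: degrees = first 2 digits = 59, minutes = 14.6558; 59 + 14.6558/60 = 59.244263
  S → negative
  λ: split at 3 digits → 166° and 10.97′; 166 + 10.97/60 = 166.182833
  hemisphere W, so the sign is −

1. -88.55425, -36.94611
2. 22.13450, -0.22307
3. -48.51617, -58.15848
4. -23.09569, -169.04750
5. 89.27435, -54.82255
6. -59.24426, -166.18283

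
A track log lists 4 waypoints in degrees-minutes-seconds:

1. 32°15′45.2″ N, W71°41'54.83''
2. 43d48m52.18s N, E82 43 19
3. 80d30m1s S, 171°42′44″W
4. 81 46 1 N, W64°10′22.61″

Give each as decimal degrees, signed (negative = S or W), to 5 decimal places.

Point 1:
  Latitude: 32 + 15/60 + 45.2/3600 = 32.262556
  N → positive
  Lon: 41′ + 54.83″ = 41.91383′; 71 + 41.91383/60 = 71.698564
  W ⇒ negate
Point 2:
  φ: 43 + 48/60 + 52.18/3600 = 43.814494
  N → positive
  Lon: 82 + 43/60 + 19/3600 = 82.721944
  E ⇒ keep positive
Point 3:
  Lat: 80 + 30/60 + 1/3600 = 80.500278
  S → negative
  Lon: 171 + 42/60 + 44/3600 = 171.712222
  W → negative
Point 4:
  Latitude: 81 + 46/60 + 1/3600 = 81.766944
  N → positive
  Lon: 64° + 10/60 + 22.61/3600 = 64 + 0.166667 + 0.006281 = 64.172947
  W ⇒ negate

1. 32.26256, -71.69856
2. 43.81449, 82.72194
3. -80.50028, -171.71222
4. 81.76694, -64.17295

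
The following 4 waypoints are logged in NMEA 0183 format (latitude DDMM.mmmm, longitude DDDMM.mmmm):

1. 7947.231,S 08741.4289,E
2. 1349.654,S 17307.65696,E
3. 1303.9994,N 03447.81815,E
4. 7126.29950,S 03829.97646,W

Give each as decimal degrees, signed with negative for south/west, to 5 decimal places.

1. -79.78718, 87.69048
2. -13.82757, 173.12762
3. 13.06666, 34.79697
4. -71.43833, -38.49961

Point 1:
  Latitude: split at 2 digits → 79° and 47.231′; 79 + 47.231/60 = 79.787183
  hemisphere S, so the sign is −
  λ: split at 3 digits → 087° and 41.4289′; 87 + 41.4289/60 = 87.690482
  E → positive
Point 2:
  Latitude: split at 2 digits → 13° and 49.654′; 13 + 49.654/60 = 13.827567
  S → negative
  Lon: degrees = first 3 digits = 173, minutes = 7.65696; 173 + 7.65696/60 = 173.127616
  E → positive
Point 3:
  φ: split at 2 digits → 13° and 3.9994′; 13 + 3.9994/60 = 13.066657
  N ⇒ keep positive
  Longitude: split at 3 digits → 034° and 47.81815′; 34 + 47.81815/60 = 34.796969
  E ⇒ keep positive
Point 4:
  Lat: degrees = first 2 digits = 71, minutes = 26.2995; 71 + 26.2995/60 = 71.438325
  S ⇒ negate
  Longitude: degrees = first 3 digits = 38, minutes = 29.97646; 38 + 29.97646/60 = 38.499608
  hemisphere W, so the sign is −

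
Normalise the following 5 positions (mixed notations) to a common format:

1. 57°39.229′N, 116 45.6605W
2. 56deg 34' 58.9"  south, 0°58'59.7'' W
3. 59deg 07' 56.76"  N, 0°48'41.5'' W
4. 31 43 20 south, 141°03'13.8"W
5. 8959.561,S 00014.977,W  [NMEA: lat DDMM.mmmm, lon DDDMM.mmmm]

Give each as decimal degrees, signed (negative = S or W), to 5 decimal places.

Point 1:
  φ: 39.229′ = 0.653817°; total 57.653817
  N ⇒ keep positive
  Longitude: 116 + 45.6605/60 = 116.761008
  W → negative
Point 2:
  Lat: 56 + 34/60 + 58.9/3600 = 56.583028
  hemisphere S, so the sign is −
  λ: 0 + 58/60 + 59.7/3600 = 0.983250
  hemisphere W, so the sign is −
Point 3:
  φ: 59° + 7/60 + 56.76/3600 = 59 + 0.116667 + 0.015767 = 59.132433
  N ⇒ keep positive
  λ: 0° + 48/60 + 41.5/3600 = 0 + 0.800000 + 0.011528 = 0.811528
  hemisphere W, so the sign is −
Point 4:
  Latitude: 31° + 43/60 + 20/3600 = 31 + 0.716667 + 0.005556 = 31.722222
  S → negative
  Lon: 141 + 3/60 + 13.8/3600 = 141.053833
  W ⇒ negate
Point 5:
  Latitude: split at 2 digits → 89° and 59.561′; 89 + 59.561/60 = 89.992683
  hemisphere S, so the sign is −
  Longitude: degrees = first 3 digits = 0, minutes = 14.977; 0 + 14.977/60 = 0.249617
  hemisphere W, so the sign is −

1. 57.65382, -116.76101
2. -56.58303, -0.98325
3. 59.13243, -0.81153
4. -31.72222, -141.05383
5. -89.99268, -0.24962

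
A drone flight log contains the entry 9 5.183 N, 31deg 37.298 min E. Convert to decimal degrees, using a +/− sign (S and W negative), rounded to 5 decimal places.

φ: 5.183′ = 0.086383°; total 9.086383
N → positive
λ: 31 + 37.298/60 = 31.621633
E → positive

9.08638, 31.62163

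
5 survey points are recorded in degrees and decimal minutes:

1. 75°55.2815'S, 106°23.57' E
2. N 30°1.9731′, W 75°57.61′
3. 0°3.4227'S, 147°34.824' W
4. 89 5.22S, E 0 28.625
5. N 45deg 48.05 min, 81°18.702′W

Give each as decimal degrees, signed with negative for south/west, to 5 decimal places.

1. -75.92136, 106.39283
2. 30.03289, -75.96017
3. -0.05705, -147.58040
4. -89.08700, 0.47708
5. 45.80083, -81.31170

Point 1:
  Latitude: 75 + 55.2815/60 = 75.921358
  S → negative
  Longitude: 23.57′ = 0.392833°; total 106.392833
  E ⇒ keep positive
Point 2:
  Latitude: 1.9731′ = 0.032885°; total 30.032885
  N → positive
  Lon: 75 + 57.61/60 = 75.960167
  hemisphere W, so the sign is −
Point 3:
  Lat: 3.4227′ = 0.057045°; total 0.057045
  hemisphere S, so the sign is −
  Lon: 147 + 34.824/60 = 147.580400
  hemisphere W, so the sign is −
Point 4:
  Lat: 89 + 5.22/60 = 89.087000
  S ⇒ negate
  Longitude: 0 + 28.625/60 = 0.477083
  E ⇒ keep positive
Point 5:
  Latitude: 45 + 48.05/60 = 45.800833
  N → positive
  Longitude: 81 + 18.702/60 = 81.311700
  hemisphere W, so the sign is −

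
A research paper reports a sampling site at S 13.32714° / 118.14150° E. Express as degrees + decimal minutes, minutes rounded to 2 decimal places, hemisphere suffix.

Lat: fractional part 0.327140 → 19.6284 minutes
λ: 118° + 0.141500 × 60 = 118° 8.4900′

13° 19.63′ S, 118° 8.49′ E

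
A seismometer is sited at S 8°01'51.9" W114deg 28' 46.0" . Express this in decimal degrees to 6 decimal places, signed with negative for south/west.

φ: 8 + 1/60 + 51.9/3600 = 8.0310833
hemisphere S, so the sign is −
Longitude: 114° + 28/60 + 46/3600 = 114 + 0.466667 + 0.012778 = 114.4794444
W ⇒ negate

-8.031083, -114.479444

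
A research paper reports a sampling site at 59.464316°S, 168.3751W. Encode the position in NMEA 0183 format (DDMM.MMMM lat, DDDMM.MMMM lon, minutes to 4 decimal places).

5927.8590,S / 16822.5060,W

Lat: fractional part 0.464316 → 27.858960 minutes
λ: 168° + 0.375100 × 60 = 168° 22.506000′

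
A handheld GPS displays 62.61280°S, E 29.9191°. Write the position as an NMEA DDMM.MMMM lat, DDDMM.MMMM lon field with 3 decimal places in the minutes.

Lat: 62° + 0.612800 × 60 = 62° 36.76800′
λ: 29° + 0.919100 × 60 = 29° 55.14600′

6236.768,S / 02955.146,E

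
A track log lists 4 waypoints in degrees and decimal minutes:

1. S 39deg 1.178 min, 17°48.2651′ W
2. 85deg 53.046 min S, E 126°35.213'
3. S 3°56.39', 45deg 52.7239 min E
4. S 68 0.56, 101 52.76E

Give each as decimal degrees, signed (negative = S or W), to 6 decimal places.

Point 1:
  Latitude: 1.178′ = 0.019633°; total 39.0196333
  S → negative
  λ: 17 + 48.2651/60 = 17.8044183
  W → negative
Point 2:
  φ: 85 + 53.046/60 = 85.8841000
  hemisphere S, so the sign is −
  λ: 126 + 35.213/60 = 126.5868833
  E ⇒ keep positive
Point 3:
  Lat: 56.39′ = 0.939833°; total 3.9398333
  S → negative
  λ: 52.7239′ = 0.878732°; total 45.8787317
  E → positive
Point 4:
  φ: 0.56′ = 0.009333°; total 68.0093333
  S ⇒ negate
  Lon: 52.76′ = 0.879333°; total 101.8793333
  E → positive

1. -39.019633, -17.804418
2. -85.884100, 126.586883
3. -3.939833, 45.878732
4. -68.009333, 101.879333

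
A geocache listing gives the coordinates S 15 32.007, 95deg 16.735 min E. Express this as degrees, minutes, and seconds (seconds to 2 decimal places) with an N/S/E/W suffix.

15°32′0.42″ S, 95°16′44.10″ E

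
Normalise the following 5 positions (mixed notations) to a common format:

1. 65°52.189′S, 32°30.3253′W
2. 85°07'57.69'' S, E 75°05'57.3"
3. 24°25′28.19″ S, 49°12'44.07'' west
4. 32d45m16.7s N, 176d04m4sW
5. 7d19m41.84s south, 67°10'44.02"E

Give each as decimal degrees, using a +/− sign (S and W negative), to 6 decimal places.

1. -65.869817, -32.505422
2. -85.132692, 75.099250
3. -24.424497, -49.212242
4. 32.754639, -176.067778
5. -7.328289, 67.178894

Point 1:
  Lat: 52.189′ = 0.869817°; total 65.8698167
  hemisphere S, so the sign is −
  Longitude: 30.3253′ = 0.505422°; total 32.5054217
  hemisphere W, so the sign is −
Point 2:
  Latitude: 7′ + 57.69″ = 7.96150′; 85 + 7.96150/60 = 85.1326917
  S → negative
  λ: 75° + 5/60 + 57.3/3600 = 75 + 0.083333 + 0.015917 = 75.0992500
  E → positive
Point 3:
  Latitude: 25′ + 28.19″ = 25.46983′; 24 + 25.46983/60 = 24.4244972
  S ⇒ negate
  λ: 49° + 12/60 + 44.07/3600 = 49 + 0.200000 + 0.012242 = 49.2122417
  W → negative
Point 4:
  Latitude: 45′ + 16.7″ = 45.27833′; 32 + 45.27833/60 = 32.7546389
  N ⇒ keep positive
  Lon: 176° + 4/60 + 4/3600 = 176 + 0.066667 + 0.001111 = 176.0677778
  hemisphere W, so the sign is −
Point 5:
  φ: 7° + 19/60 + 41.84/3600 = 7 + 0.316667 + 0.011622 = 7.3282889
  S ⇒ negate
  λ: 67° + 10/60 + 44.02/3600 = 67 + 0.166667 + 0.012228 = 67.1788944
  E ⇒ keep positive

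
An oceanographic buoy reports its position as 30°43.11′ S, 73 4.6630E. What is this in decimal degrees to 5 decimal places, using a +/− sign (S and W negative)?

Lat: 30 + 43.11/60 = 30.718500
S ⇒ negate
Lon: 4.663′ = 0.077717°; total 73.077717
E ⇒ keep positive

-30.71850, 73.07772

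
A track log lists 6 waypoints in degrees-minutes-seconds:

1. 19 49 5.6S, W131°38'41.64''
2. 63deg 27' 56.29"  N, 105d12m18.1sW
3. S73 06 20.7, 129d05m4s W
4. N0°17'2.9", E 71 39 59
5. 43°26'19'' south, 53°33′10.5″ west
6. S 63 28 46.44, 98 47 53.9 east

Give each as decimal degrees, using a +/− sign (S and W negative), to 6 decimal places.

Point 1:
  Lat: 19° + 49/60 + 5.6/3600 = 19 + 0.816667 + 0.001556 = 19.8182222
  hemisphere S, so the sign is −
  λ: 131° + 38/60 + 41.64/3600 = 131 + 0.633333 + 0.011567 = 131.6449000
  hemisphere W, so the sign is −
Point 2:
  Latitude: 63 + 27/60 + 56.29/3600 = 63.4656361
  N → positive
  Longitude: 105 + 12/60 + 18.1/3600 = 105.2050278
  hemisphere W, so the sign is −
Point 3:
  Latitude: 6′ + 20.7″ = 6.34500′; 73 + 6.34500/60 = 73.1057500
  hemisphere S, so the sign is −
  λ: 5′ + 4″ = 5.06667′; 129 + 5.06667/60 = 129.0844444
  hemisphere W, so the sign is −
Point 4:
  Lat: 0 + 17/60 + 2.9/3600 = 0.2841389
  N ⇒ keep positive
  Lon: 71 + 39/60 + 59/3600 = 71.6663889
  E → positive
Point 5:
  Latitude: 43 + 26/60 + 19/3600 = 43.4386111
  S → negative
  Longitude: 53 + 33/60 + 10.5/3600 = 53.5529167
  W ⇒ negate
Point 6:
  Latitude: 63° + 28/60 + 46.44/3600 = 63 + 0.466667 + 0.012900 = 63.4795667
  S → negative
  Longitude: 98° + 47/60 + 53.9/3600 = 98 + 0.783333 + 0.014972 = 98.7983056
  E → positive

1. -19.818222, -131.644900
2. 63.465636, -105.205028
3. -73.105750, -129.084444
4. 0.284139, 71.666389
5. -43.438611, -53.552917
6. -63.479567, 98.798306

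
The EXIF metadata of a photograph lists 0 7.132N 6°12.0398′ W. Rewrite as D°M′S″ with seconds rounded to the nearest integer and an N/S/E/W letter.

Lat: 7.13200′ → 7′ and 0.13200 × 60 = 7.92″
Longitude: 12.03980′ → 12′ and 0.03980 × 60 = 2.39″

0°07′8″ N, 6°12′2″ W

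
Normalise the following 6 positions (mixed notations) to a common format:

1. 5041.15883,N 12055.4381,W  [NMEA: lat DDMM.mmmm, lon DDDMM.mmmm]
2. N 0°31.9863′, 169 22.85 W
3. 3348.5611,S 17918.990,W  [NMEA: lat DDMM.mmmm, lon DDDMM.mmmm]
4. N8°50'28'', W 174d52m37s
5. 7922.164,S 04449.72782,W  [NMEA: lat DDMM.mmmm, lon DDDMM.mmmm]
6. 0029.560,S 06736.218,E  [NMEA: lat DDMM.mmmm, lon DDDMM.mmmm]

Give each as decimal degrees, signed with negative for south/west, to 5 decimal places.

Point 1:
  Latitude: degrees = first 2 digits = 50, minutes = 41.15883; 50 + 41.15883/60 = 50.685981
  N ⇒ keep positive
  Longitude: degrees = first 3 digits = 120, minutes = 55.4381; 120 + 55.4381/60 = 120.923968
  hemisphere W, so the sign is −
Point 2:
  Lat: 0 + 31.9863/60 = 0.533105
  N → positive
  Lon: 169 + 22.85/60 = 169.380833
  W ⇒ negate
Point 3:
  φ: degrees = first 2 digits = 33, minutes = 48.5611; 33 + 48.5611/60 = 33.809352
  hemisphere S, so the sign is −
  λ: degrees = first 3 digits = 179, minutes = 18.99; 179 + 18.99/60 = 179.316500
  hemisphere W, so the sign is −
Point 4:
  Lat: 50′ + 28″ = 50.46667′; 8 + 50.46667/60 = 8.841111
  N ⇒ keep positive
  Lon: 174° + 52/60 + 37/3600 = 174 + 0.866667 + 0.010278 = 174.876944
  W → negative
Point 5:
  Lat: split at 2 digits → 79° and 22.164′; 79 + 22.164/60 = 79.369400
  hemisphere S, so the sign is −
  λ: split at 3 digits → 044° and 49.72782′; 44 + 49.72782/60 = 44.828797
  W ⇒ negate
Point 6:
  Latitude: degrees = first 2 digits = 0, minutes = 29.56; 0 + 29.56/60 = 0.492667
  S ⇒ negate
  λ: degrees = first 3 digits = 67, minutes = 36.218; 67 + 36.218/60 = 67.603633
  E → positive

1. 50.68598, -120.92397
2. 0.53311, -169.38083
3. -33.80935, -179.31650
4. 8.84111, -174.87694
5. -79.36940, -44.82880
6. -0.49267, 67.60363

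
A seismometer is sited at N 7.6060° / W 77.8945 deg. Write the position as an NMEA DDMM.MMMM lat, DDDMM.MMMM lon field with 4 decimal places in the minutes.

Latitude: minutes = (7.606000 − 7) × 60 = 36.360000
Lon: fractional part 0.894500 → 53.670000 minutes

0736.3600,N / 07753.6700,W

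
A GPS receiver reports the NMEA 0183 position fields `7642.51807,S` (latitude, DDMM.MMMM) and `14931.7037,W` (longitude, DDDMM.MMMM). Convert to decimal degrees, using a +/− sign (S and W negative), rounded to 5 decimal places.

Lat: split at 2 digits → 76° and 42.51807′; 76 + 42.51807/60 = 76.708635
hemisphere S, so the sign is −
λ: split at 3 digits → 149° and 31.7037′; 149 + 31.7037/60 = 149.528395
W ⇒ negate

-76.70863, -149.52840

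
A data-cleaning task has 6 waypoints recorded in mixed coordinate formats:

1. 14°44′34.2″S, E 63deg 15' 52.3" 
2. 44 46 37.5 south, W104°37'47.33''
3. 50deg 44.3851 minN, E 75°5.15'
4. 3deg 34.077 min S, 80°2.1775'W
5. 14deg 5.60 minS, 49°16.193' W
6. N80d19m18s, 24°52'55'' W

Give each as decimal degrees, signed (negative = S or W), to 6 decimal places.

Point 1:
  φ: 14 + 44/60 + 34.2/3600 = 14.7428333
  S ⇒ negate
  Lon: 63 + 15/60 + 52.3/3600 = 63.2645278
  E → positive
Point 2:
  Lat: 44° + 46/60 + 37.5/3600 = 44 + 0.766667 + 0.010417 = 44.7770833
  S → negative
  Lon: 104 + 37/60 + 47.33/3600 = 104.6298139
  hemisphere W, so the sign is −
Point 3:
  φ: 44.3851′ = 0.739752°; total 50.7397517
  N ⇒ keep positive
  Lon: 75 + 5.15/60 = 75.0858333
  E ⇒ keep positive
Point 4:
  φ: 34.077′ = 0.567950°; total 3.5679500
  S → negative
  Longitude: 80 + 2.1775/60 = 80.0362917
  W ⇒ negate
Point 5:
  φ: 5.6′ = 0.093333°; total 14.0933333
  hemisphere S, so the sign is −
  Longitude: 49 + 16.193/60 = 49.2698833
  W → negative
Point 6:
  Lat: 19′ + 18″ = 19.30000′; 80 + 19.30000/60 = 80.3216667
  N ⇒ keep positive
  Longitude: 24 + 52/60 + 55/3600 = 24.8819444
  W ⇒ negate

1. -14.742833, 63.264528
2. -44.777083, -104.629814
3. 50.739752, 75.085833
4. -3.567950, -80.036292
5. -14.093333, -49.269883
6. 80.321667, -24.881944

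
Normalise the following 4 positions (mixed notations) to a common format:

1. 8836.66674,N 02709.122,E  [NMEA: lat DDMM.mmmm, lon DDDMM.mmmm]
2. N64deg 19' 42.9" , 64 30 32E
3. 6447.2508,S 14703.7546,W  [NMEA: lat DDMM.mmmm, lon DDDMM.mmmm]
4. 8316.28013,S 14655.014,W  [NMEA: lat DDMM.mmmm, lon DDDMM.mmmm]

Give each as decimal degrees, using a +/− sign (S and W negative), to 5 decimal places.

Point 1:
  Lat: degrees = first 2 digits = 88, minutes = 36.66674; 88 + 36.66674/60 = 88.611112
  N → positive
  Lon: degrees = first 3 digits = 27, minutes = 9.122; 27 + 9.122/60 = 27.152033
  E → positive
Point 2:
  Latitude: 19′ + 42.9″ = 19.71500′; 64 + 19.71500/60 = 64.328583
  N ⇒ keep positive
  Lon: 64° + 30/60 + 32/3600 = 64 + 0.500000 + 0.008889 = 64.508889
  E → positive
Point 3:
  Lat: split at 2 digits → 64° and 47.2508′; 64 + 47.2508/60 = 64.787513
  hemisphere S, so the sign is −
  λ: degrees = first 3 digits = 147, minutes = 3.7546; 147 + 3.7546/60 = 147.062577
  W → negative
Point 4:
  Lat: split at 2 digits → 83° and 16.28013′; 83 + 16.28013/60 = 83.271336
  S ⇒ negate
  λ: degrees = first 3 digits = 146, minutes = 55.014; 146 + 55.014/60 = 146.916900
  W → negative

1. 88.61111, 27.15203
2. 64.32858, 64.50889
3. -64.78751, -147.06258
4. -83.27134, -146.91690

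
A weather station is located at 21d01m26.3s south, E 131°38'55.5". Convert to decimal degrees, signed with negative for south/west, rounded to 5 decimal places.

φ: 21 + 1/60 + 26.3/3600 = 21.023972
S → negative
Longitude: 38′ + 55.5″ = 38.92500′; 131 + 38.92500/60 = 131.648750
E ⇒ keep positive

-21.02397, 131.64875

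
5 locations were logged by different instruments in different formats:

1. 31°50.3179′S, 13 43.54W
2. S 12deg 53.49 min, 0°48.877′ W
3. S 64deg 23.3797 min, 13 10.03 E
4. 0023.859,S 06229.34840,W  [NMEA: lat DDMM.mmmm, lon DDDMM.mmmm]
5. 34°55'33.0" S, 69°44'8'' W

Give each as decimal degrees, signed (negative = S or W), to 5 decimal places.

1. -31.83863, -13.72567
2. -12.89150, -0.81462
3. -64.38966, 13.16717
4. -0.39765, -62.48914
5. -34.92583, -69.73556

Point 1:
  φ: 50.3179′ = 0.838632°; total 31.838632
  S → negative
  λ: 43.54′ = 0.725667°; total 13.725667
  hemisphere W, so the sign is −
Point 2:
  Lat: 53.49′ = 0.891500°; total 12.891500
  hemisphere S, so the sign is −
  λ: 0 + 48.877/60 = 0.814617
  W → negative
Point 3:
  Latitude: 23.3797′ = 0.389662°; total 64.389662
  S → negative
  λ: 10.03′ = 0.167167°; total 13.167167
  E → positive
Point 4:
  Lat: degrees = first 2 digits = 0, minutes = 23.859; 0 + 23.859/60 = 0.397650
  S → negative
  λ: split at 3 digits → 062° and 29.3484′; 62 + 29.3484/60 = 62.489140
  hemisphere W, so the sign is −
Point 5:
  Lat: 55′ + 33″ = 55.55000′; 34 + 55.55000/60 = 34.925833
  S → negative
  Longitude: 44′ + 8″ = 44.13333′; 69 + 44.13333/60 = 69.735556
  W ⇒ negate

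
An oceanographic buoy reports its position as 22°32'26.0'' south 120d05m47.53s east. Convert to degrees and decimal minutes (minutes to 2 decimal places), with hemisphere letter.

22° 32.43′ S, 120° 5.79′ E

φ: seconds/60 = 0.43333; minutes = 32 + 0.43333 = 32.4333
Lon: 5 + 47.53/60 = 5.7922′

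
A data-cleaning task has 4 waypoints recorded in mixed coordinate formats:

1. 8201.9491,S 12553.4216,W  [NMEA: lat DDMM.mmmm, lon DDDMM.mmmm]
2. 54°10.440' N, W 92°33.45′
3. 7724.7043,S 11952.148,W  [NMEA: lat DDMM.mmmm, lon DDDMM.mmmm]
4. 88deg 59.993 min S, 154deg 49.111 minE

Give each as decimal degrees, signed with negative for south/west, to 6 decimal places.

1. -82.032485, -125.890360
2. 54.174000, -92.557500
3. -77.411738, -119.869133
4. -88.999883, 154.818517

Point 1:
  φ: degrees = first 2 digits = 82, minutes = 1.9491; 82 + 1.9491/60 = 82.0324850
  S ⇒ negate
  λ: split at 3 digits → 125° and 53.4216′; 125 + 53.4216/60 = 125.8903600
  W → negative
Point 2:
  φ: 10.44′ = 0.174000°; total 54.1740000
  N → positive
  Longitude: 33.45′ = 0.557500°; total 92.5575000
  W ⇒ negate
Point 3:
  Latitude: degrees = first 2 digits = 77, minutes = 24.7043; 77 + 24.7043/60 = 77.4117383
  S ⇒ negate
  Longitude: split at 3 digits → 119° and 52.148′; 119 + 52.148/60 = 119.8691333
  W → negative
Point 4:
  Lat: 88 + 59.993/60 = 88.9998833
  S ⇒ negate
  Lon: 49.111′ = 0.818517°; total 154.8185167
  E ⇒ keep positive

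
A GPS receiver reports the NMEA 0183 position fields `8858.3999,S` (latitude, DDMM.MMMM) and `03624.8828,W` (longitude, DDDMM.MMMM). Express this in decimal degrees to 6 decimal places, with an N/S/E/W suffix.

Latitude: split at 2 digits → 88° and 58.3999′; 88 + 58.3999/60 = 88.9733317
Lon: split at 3 digits → 036° and 24.8828′; 36 + 24.8828/60 = 36.4147133

88.973332° S, 36.414713° W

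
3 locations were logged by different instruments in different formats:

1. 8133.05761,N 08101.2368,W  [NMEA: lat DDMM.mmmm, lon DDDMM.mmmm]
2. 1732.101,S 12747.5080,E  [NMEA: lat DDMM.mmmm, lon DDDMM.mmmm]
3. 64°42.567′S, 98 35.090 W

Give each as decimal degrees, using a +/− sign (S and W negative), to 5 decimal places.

Point 1:
  φ: split at 2 digits → 81° and 33.05761′; 81 + 33.05761/60 = 81.550960
  N ⇒ keep positive
  Longitude: split at 3 digits → 081° and 1.2368′; 81 + 1.2368/60 = 81.020613
  hemisphere W, so the sign is −
Point 2:
  φ: split at 2 digits → 17° and 32.101′; 17 + 32.101/60 = 17.535017
  hemisphere S, so the sign is −
  λ: degrees = first 3 digits = 127, minutes = 47.508; 127 + 47.508/60 = 127.791800
  E ⇒ keep positive
Point 3:
  Lat: 64 + 42.567/60 = 64.709450
  hemisphere S, so the sign is −
  Lon: 98 + 35.09/60 = 98.584833
  W → negative

1. 81.55096, -81.02061
2. -17.53502, 127.79180
3. -64.70945, -98.58483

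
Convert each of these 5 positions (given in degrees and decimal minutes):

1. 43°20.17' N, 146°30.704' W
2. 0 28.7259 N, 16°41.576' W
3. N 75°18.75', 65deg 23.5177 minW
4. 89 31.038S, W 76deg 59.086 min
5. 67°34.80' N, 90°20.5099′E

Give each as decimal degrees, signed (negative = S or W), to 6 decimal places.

1. 43.336167, -146.511733
2. 0.478765, -16.692933
3. 75.312500, -65.391962
4. -89.517300, -76.984767
5. 67.580000, 90.341832

Point 1:
  Latitude: 43 + 20.17/60 = 43.3361667
  N → positive
  λ: 146 + 30.704/60 = 146.5117333
  W → negative
Point 2:
  φ: 28.7259′ = 0.478765°; total 0.4787650
  N → positive
  Lon: 16 + 41.576/60 = 16.6929333
  W → negative
Point 3:
  Lat: 75 + 18.75/60 = 75.3125000
  N → positive
  λ: 23.5177′ = 0.391962°; total 65.3919617
  W → negative
Point 4:
  Latitude: 89 + 31.038/60 = 89.5173000
  hemisphere S, so the sign is −
  λ: 59.086′ = 0.984767°; total 76.9847667
  W ⇒ negate
Point 5:
  φ: 67 + 34.8/60 = 67.5800000
  N ⇒ keep positive
  Longitude: 90 + 20.5099/60 = 90.3418317
  E → positive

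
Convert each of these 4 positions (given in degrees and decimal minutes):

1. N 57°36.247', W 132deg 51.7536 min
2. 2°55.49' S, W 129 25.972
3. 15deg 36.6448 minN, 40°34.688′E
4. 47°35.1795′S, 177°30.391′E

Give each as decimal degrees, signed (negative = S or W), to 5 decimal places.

Point 1:
  Lat: 36.247′ = 0.604117°; total 57.604117
  N ⇒ keep positive
  λ: 51.7536′ = 0.862560°; total 132.862560
  W → negative
Point 2:
  Latitude: 2 + 55.49/60 = 2.924833
  hemisphere S, so the sign is −
  Lon: 25.972′ = 0.432867°; total 129.432867
  W → negative
Point 3:
  Lat: 15 + 36.6448/60 = 15.610747
  N → positive
  λ: 40 + 34.688/60 = 40.578133
  E ⇒ keep positive
Point 4:
  Lat: 47 + 35.1795/60 = 47.586325
  S ⇒ negate
  λ: 30.391′ = 0.506517°; total 177.506517
  E ⇒ keep positive

1. 57.60412, -132.86256
2. -2.92483, -129.43287
3. 15.61075, 40.57813
4. -47.58633, 177.50652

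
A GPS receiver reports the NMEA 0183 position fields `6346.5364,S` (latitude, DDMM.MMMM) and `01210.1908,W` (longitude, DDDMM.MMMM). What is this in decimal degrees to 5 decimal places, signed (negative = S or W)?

Lat: degrees = first 2 digits = 63, minutes = 46.5364; 63 + 46.5364/60 = 63.775607
hemisphere S, so the sign is −
Lon: split at 3 digits → 012° and 10.1908′; 12 + 10.1908/60 = 12.169847
W ⇒ negate

-63.77561, -12.16985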